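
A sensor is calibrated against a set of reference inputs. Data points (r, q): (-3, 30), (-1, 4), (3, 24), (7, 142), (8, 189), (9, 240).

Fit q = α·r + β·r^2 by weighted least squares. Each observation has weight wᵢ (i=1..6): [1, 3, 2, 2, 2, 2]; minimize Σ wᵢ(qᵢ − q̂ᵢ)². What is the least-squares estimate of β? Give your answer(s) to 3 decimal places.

Compute the Gram sums: Σwᵢ·r·r = 418, Σwᵢ·r·r^2 = 3192, Σwᵢ·r^2·r^2 = 26362.
For MᵀWq: Σwᵢ·r·q = 9374, Σwᵢ·r^2·q = 77702.
Eliminating β: 26362·(row 1) − 3192·(row 2) gives 830452·α = 26362·9374 − 3192·77702 = -907396, so α = -32407/29659.
Then β = (77702 − 3192·(-32407/29659))/26362 = 33653/10927.

β = 3.080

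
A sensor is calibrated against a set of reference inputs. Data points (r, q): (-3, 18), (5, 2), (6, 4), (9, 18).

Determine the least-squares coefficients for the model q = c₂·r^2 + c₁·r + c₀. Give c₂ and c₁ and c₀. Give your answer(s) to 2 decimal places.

c₂ = 0.51, c₁ = -3.04, c₀ = 4.32

Normal-equation sums: Σr^2·r^2 = 8563, Σr^2·r = 1043, Σr^2 = 151, Σr·r = 151, Σr = 17, Σ1 = 4.
Moment sums: Σr^2·q = 1814, Σr·q = 142, Σq = 42.
Solving the 3×3 system (Gaussian elimination) gives c₂ = 272/537, c₁ = -8174/2685, c₀ = 3864/895.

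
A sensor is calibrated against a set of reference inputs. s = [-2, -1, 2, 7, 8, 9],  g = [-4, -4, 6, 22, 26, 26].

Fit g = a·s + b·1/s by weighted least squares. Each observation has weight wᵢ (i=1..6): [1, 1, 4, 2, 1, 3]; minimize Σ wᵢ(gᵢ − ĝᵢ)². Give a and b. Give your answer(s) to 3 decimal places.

a = 2.997, b = 0.101

Setting ∂/∂a … = 0 gives: 426·a + 12·b = 1278;  12·a + (198427/84672)·b = 3041/84.
(Σwᵢ·s·s = 426, Σwᵢ·s·1/s = 12, Σwᵢ·1/s·1/s = 198427/84672, Σwᵢ·s·g = 1278, Σwᵢ·1/s·g = 3041/84.)
Δ = 426·(198427/84672) − 12² = 12056189/14112.
a = (1278·(198427/84672) − 12·(3041/84))/(12056189/14112) = 36134295/12056189; b = (426·(3041/84) − 12·1278)/(12056189/14112) = 1216656/12056189.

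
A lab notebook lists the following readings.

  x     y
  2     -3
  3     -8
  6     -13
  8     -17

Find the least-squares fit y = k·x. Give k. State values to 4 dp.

k = -2.1593

Entries of MᵀM: Σx·x = 113.
Moment sums: Σx·y = -244.
k = (-244)/113 = -2.15929.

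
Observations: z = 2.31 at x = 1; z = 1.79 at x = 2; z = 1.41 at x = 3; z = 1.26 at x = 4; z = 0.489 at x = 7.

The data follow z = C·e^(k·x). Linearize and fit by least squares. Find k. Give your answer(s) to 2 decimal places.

Let Y = ln z. Fitting Y = k·x + ln C by least squares:
AᵀA = [[79.0000, 17.0000]; [17.0000, 5]], rhs = [-1.0509, 1.2788]ᵀ  (here Σx = 17.0000, Σ(x)² = 79.0000, Σln z = 1.2788, Σx·ln z = -1.0509).
Solving (det = 106.0000): k = -0.25465, ln C = 1.12158.

k = -0.25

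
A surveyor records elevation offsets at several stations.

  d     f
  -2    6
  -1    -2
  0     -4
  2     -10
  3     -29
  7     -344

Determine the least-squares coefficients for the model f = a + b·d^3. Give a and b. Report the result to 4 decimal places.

AᵀA·[a, b]ᵀ = Aᵀf reads: 6·a + 369·b = -383;  369·a + 118507·b = -118901.
(Σ1 = 6, Σd^3 = 369, Σd^3·d^3 = 118507, Σf = -383, Σd^3·f = -118901.)
Δ = 6·118507 − 369² = 574881.
a = ((-383)·118507 − 369·(-118901))/574881 = -1513712/574881; b = (6·(-118901) − 369·(-383))/574881 = -190693/191627.

a = -2.6331, b = -0.9951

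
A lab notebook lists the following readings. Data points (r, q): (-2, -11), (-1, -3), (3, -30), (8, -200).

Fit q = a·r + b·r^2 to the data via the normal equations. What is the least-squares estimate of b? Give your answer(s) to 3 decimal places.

b = -3.043

With design matrix A, AᵀA = [[78, 530]; [530, 4194]] and Aᵀq = [-1665, -13117]ᵀ.
Eliminating b: 4194·(row 1) − 530·(row 2) gives 46232·a = 4194·(-1665) − 530·(-13117) = -31000, so a = -3875/5779.
Then b = ((-13117) − 530·(-3875/5779))/4194 = -35169/11558.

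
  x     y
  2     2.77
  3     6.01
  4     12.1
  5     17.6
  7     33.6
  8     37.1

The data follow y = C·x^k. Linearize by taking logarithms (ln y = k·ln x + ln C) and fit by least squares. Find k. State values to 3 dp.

With ln yᵢ as the transformed response and ln xᵢ as the regressor:
XᵀX = [[14.3101, 8.8128]; [8.8128, 6]], rhs = [25.1018, 15.3015]ᵀ  (here Σln x = 8.8128, Σ(ln x)² = 14.3101, Σln y = 15.3015, Σln x·ln y = 25.1018).
Solving (det = 8.1947): k = 1.92329, ln C = -0.27468.

k = 1.923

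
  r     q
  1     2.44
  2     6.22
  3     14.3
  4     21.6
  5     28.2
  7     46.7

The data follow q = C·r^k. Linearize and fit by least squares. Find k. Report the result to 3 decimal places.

Taking logs, ln q = k·ln r + ln C, so regress ln q on ln r.
AᵀA = [[9.9861, 6.7334]; [6.7334, 6]], rhs = [21.3032, 15.6358]ᵀ  (here Σln r = 6.7334, Σ(ln r)² = 9.9861, Σln q = 15.6358, Σln r·ln q = 21.3032).
Solving (det = 14.5777): k = 1.54599, ln C = 0.87100.

k = 1.546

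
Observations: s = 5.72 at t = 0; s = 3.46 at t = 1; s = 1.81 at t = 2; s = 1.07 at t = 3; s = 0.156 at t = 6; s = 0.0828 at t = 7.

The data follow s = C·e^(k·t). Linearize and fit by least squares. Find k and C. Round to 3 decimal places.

Linearized form: ln s = k·t + ln C. From the 6 transformed points,
AᵀA = [[99.0000, 19.0000]; [19.0000, 6]], rhs = [-25.9558, -0.7030]ᵀ  (here Σt = 19.0000, Σ(t)² = 99.0000, Σln s = -0.7030, Σt·ln s = -25.9558).
Δ = 99.0000·6 − (19.0000)² = 233.0000; k = (-25.9558·6 − 19.0000·-0.7030)/233.0000 = -0.61106, ln C = (99.0000·-0.7030 − 19.0000·-25.9558)/233.0000 = 1.81787, so C = exp(1.81787) = 6.15870.

k = -0.611, C = 6.159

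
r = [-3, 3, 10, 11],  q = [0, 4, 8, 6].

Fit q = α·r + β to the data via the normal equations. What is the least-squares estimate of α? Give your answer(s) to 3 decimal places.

Normal-equation sums: Σr·r = 239, Σr = 21, Σ1 = 4.
Moment sums: Σr·q = 158, Σq = 18.
So AᵀA·[α, β]ᵀ = Aᵀq: [[239, 21]; [21, 4]]·[α, β]ᵀ = [158, 18]ᵀ.
Eliminating β: 4·(row 1) − 21·(row 2) gives 515·α = 4·158 − 21·18 = 254, so α = 254/515.
Then β = (18 − 21·(254/515))/4 = 984/515.

α = 0.493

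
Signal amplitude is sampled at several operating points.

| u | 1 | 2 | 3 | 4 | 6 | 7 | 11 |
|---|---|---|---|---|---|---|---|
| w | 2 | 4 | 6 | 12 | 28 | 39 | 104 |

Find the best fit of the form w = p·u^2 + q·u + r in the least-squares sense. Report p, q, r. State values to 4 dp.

Normal-equation sums: Σu^2·u^2 = 18692, Σu^2·u = 1990, Σu^2 = 236, Σu·u = 236, Σu = 34, Σ1 = 7.
Right-hand side: Σu^2·w = 15767, Σu·w = 1661, Σw = 195.
Solving the 3×3 system (Gaussian elimination) gives p = 24539/24414, q = -46231/24414, r = 12890/4069.

p = 1.0051, q = -1.8936, r = 3.1679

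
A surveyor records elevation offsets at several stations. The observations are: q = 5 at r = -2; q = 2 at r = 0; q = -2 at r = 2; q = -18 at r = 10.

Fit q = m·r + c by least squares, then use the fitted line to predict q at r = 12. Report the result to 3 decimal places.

q̂ = -21.735

Entries of MᵀM: Σr·r = 108, Σr = 10, Σ1 = 4.
For Mᵀq: Σr·q = -194, Σq = -13.
Normal equations: [[108, 10]; [10, 4]]·[m, c]ᵀ = [-194, -13]ᵀ.
Eliminating c: 4·(row 1) − 10·(row 2) gives 332·m = 4·(-194) − 10·(-13) = -646, so m = -323/166.
Then c = ((-13) − 10·(-323/166))/4 = 134/83.
At r = 12: q̂ = (-323/166)·(12) + (134/83)·(1) = -1804/83.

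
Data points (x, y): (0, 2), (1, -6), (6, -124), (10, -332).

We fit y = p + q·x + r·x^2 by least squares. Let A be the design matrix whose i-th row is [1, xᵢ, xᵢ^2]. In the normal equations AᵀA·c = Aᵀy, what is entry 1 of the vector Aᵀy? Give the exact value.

-460

Entry 1 ↔ basis 1, so (Aᵀy)_{1} = Σᵢ yᵢ = (1)·(2) + (1)·(-6) + (1)·(-124) + (1)·(-332) = -460.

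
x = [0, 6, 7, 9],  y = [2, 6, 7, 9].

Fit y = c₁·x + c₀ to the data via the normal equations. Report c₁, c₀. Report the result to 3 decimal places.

Sums needed: Σx·x = 166, Σx = 22, Σ1 = 4.
Right-hand side: Σx·y = 166, Σy = 24.
Normal equations: [[166, 22]; [22, 4]]·[c₁, c₀]ᵀ = [166, 24]ᵀ.
Δ = 166·4 − 22² = 180.
c₁ = (166·4 − 22·24)/180 = 34/45; c₀ = (166·24 − 22·166)/180 = 83/45.

c₁ = 0.756, c₀ = 1.844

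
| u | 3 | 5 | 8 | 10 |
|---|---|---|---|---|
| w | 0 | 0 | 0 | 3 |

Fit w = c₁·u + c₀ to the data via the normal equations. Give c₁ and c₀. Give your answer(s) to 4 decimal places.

From the data, Σu·u = 198, Σu = 26, Σ1 = 4.
And Σu·w = 30, Σw = 3.
Normal equations: [[198, 26]; [26, 4]]·[c₁, c₀]ᵀ = [30, 3]ᵀ.
Determinant 198·4 − 26² = 116.
c₁ = (30·4 − 26·3)/116 = 21/58; c₀ = (198·3 − 26·30)/116 = -93/58.

c₁ = 0.3621, c₀ = -1.6034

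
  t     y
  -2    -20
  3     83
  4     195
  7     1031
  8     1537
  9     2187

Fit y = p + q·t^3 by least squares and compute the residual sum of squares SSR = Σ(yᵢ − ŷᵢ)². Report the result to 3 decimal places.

From the data, Σ1 = 6, Σt^3 = 1667, Σt^3·t^3 = 916123.
And Σy = 5013, Σt^3·y = 2749781.
Normal equations: [[6, 1667]; [1667, 916123]]·[p, q]ᵀ = [5013, 2749781]ᵀ.
Eliminating q: 916123·(row 1) − 1667·(row 2) gives 2717849·p = 916123·5013 − 1667·2749781 = 8639672, so p = 8639672/2717849.
Then q = (2749781 − 1667·(8639672/2717849))/916123 = 8142015/2717849.
Residuals: 2139468/2717849, -2892610/2717849, 251923/2717849, 751502/2717849, -17439/2717849, -232844/2717849; SSR = 5013986/2717849.

SSR = 1.845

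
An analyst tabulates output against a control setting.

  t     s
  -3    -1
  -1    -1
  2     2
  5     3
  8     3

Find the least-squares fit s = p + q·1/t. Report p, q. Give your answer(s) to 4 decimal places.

Compute the Gram sums: Σ1 = 5, Σ1/t = -61/120, Σ1/t·1/t = 20401/14400.
For Aᵀs: Σs = 6, Σ1/t·s = 397/120.
Normal equations: [[5, -61/120]; [-61/120, 20401/14400]]·[p, q]ᵀ = [6, 397/120]ᵀ.
Eliminating q: (20401/14400)·(row 1) − (-61/120)·(row 2) gives (24571/3600)·p = (20401/14400)·6 − (-61/120)·(397/120) = 146623/14400, so p = 146623/98284.
Then q = ((397/120) − (-61/120)·(146623/98284))/(20401/14400) = 70530/24571.

p = 1.4918, q = 2.8705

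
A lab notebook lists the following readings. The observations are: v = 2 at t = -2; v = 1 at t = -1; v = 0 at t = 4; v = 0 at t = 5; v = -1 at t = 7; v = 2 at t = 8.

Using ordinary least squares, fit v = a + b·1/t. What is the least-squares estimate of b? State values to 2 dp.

Compute the Gram sums: Σ1 = 6, Σ1/t = -219/280, Σ1/t·1/t = 108861/78400.
Right-hand side: Σv = 4, Σ1/t·v = -53/28.
Normal equations: [[6, -219/280]; [-219/280, 108861/78400]]·[a, b]ᵀ = [4, -53/28]ᵀ.
Determinant 6·(108861/78400) − (-219/280)² = 121041/15680.
a = (4·(108861/78400) − (-219/280)·(-53/28))/(121041/15680) = 35486/67245; b = (6·(-53/28) − (-219/280)·4)/(121041/15680) = -14336/13449.

b = -1.07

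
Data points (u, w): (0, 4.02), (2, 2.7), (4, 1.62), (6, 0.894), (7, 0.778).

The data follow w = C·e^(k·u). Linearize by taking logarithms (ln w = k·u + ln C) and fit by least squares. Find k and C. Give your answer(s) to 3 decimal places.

Linearized form: ln w = k·u + ln C. From the 5 transformed points,
XᵀX = [[105.0000, 19.0000]; [19.0000, 5]], rhs = [1.4867, 2.5039]ᵀ  (here Σu = 19.0000, Σ(u)² = 105.0000, Σln w = 2.5039, Σu·ln w = 1.4867).
Δ = 105.0000·5 − (19.0000)² = 164.0000; k = (1.4867·5 − 19.0000·2.5039)/164.0000 = -0.24476, ln C = (105.0000·2.5039 − 19.0000·1.4867)/164.0000 = 1.43085, so C = exp(1.43085) = 4.18227.

k = -0.245, C = 4.182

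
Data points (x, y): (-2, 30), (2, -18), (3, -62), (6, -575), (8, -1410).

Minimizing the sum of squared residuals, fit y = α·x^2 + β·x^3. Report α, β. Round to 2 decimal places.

AᵀA·[α, β]ᵀ = Aᵀy reads: 5505·α + 40787·β = -111450;  40787·α + 309657·β = -848178.
(Σx^2·x^2 = 5505, Σx^2·x^3 = 40787, Σx^3·x^3 = 309657, Σx^2·y = -111450, Σx^3·y = -848178.)
Eliminating β: 309657·(row 1) − 40787·(row 2) gives 41082416·α = 309657·(-111450) − 40787·(-848178) = 83363436, so α = 20840859/10270604.
Then β = ((-848178) − 40787·(20840859/10270604))/309657 = -30877185/10270604.

α = 2.03, β = -3.01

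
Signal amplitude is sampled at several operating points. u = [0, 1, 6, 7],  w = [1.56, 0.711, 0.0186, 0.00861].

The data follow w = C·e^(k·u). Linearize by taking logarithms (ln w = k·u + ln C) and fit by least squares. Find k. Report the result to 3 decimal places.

With ln wᵢ as the transformed response and uᵢ as the regressor:
AᵀA = [[86.0000, 14.0000]; [14.0000, 4]], rhs = [-57.5325, -8.6358]ᵀ  (here Σu = 14.0000, Σ(u)² = 86.0000, Σln w = -8.6358, Σu·ln w = -57.5325).
Solving (det = 148.0000): k = -0.73803, ln C = 0.42415.

k = -0.738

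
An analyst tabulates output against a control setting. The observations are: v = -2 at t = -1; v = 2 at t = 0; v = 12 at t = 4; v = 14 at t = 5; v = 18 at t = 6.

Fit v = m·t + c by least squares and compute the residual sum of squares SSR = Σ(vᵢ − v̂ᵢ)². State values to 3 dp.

SSR = 1.732

Forming XᵀX = [[78, 14]; [14, 5]] and Xᵀv = [228, 44]ᵀ gives XᵀX·[m, c]ᵀ = Xᵀv.
det = 78·5 − 14² = 194.
m = (228·5 − 14·44)/194 = 262/97; c = (78·44 − 14·228)/194 = 120/97.
Residuals: -52/97, 74/97, -4/97, -72/97, 54/97; SSR = 168/97.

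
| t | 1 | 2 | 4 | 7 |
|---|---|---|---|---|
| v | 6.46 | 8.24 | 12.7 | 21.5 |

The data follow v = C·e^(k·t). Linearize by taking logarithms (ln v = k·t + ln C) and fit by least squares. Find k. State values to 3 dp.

Let Y = ln v. Fitting Y = k·t + ln C by least squares:
Σt = 14.0000, Σ(t)² = 70.0000, Σln v = 9.5843, Σt·ln v = 37.7264.
Equations: 70.0000·k + 14.0000·ln C = 37.7264;  14.0000·k + 4·ln C = 9.5843.
Slope k = (n·Σt·ln v − Σt·Σln v)/(n·Σ(t)² − (Σt)²) = (4·37.7264 − 14.0000·9.5843)/84.0000 = 0.19911; ln C = (Σln v − k·Σt)/n = 1.69917.

k = 0.199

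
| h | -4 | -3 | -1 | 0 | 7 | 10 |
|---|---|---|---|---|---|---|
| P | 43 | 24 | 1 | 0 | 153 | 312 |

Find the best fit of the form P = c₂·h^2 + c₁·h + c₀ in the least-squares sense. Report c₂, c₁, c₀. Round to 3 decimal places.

Entries of MᵀM: Σh^2·h^2 = 12739, Σh^2·h = 1251, Σh^2 = 175, Σh·h = 175, Σh = 9, Σ1 = 6.
Moment sums: Σh^2·P = 39602, Σh·P = 3946, ΣP = 533.
MᵀM·[c₂, c₁, c₀]ᵀ = MᵀP becomes [[12739, 1251, 175]; [1251, 175, 9]; [175, 9, 6]]·[c₂, c₁, c₀]ᵀ = [39602, 3946, 533]ᵀ.
Solving the 3×3 system (Gaussian elimination) gives c₂ = 2324267/767680, c₁ = 730447/767680, c₀ = -345609/383840.

c₂ = 3.028, c₁ = 0.951, c₀ = -0.900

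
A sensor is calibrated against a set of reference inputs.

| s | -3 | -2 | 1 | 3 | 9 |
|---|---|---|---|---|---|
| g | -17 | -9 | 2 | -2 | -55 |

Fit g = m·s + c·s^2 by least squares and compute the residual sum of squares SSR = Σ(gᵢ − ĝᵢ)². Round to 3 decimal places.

SSR = 1.537

The normal equations are: 104·m + 722·c = -430;  722·m + 6740·c = -4660.
det = 104·6740 − 722² = 179676.
m = ((-430)·6740 − 722·(-4660))/179676 = 38860/14973; c = (104·(-4660) − 722·(-430))/179676 = -14515/14973.
Residuals: -2442/4991, 11/161, 1867/4991, -5297/4991, 820/4991; SSR = 7673/4991.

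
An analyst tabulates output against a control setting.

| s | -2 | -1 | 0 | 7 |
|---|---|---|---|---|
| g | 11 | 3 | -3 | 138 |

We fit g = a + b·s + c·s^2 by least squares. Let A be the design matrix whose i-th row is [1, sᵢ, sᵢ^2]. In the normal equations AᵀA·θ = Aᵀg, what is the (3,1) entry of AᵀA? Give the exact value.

54

Row 3 ↔ basis s^2, column 1 ↔ basis 1, so (AᵀA)_{3,1} = Σᵢ s^2 = (4)·(1) + (1)·(1) + (0)·(1) + (49)·(1) = 54.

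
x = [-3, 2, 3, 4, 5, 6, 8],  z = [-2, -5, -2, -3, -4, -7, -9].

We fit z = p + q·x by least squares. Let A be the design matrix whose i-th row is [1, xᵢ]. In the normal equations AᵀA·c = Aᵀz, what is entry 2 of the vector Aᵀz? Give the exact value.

-156

Entry 2 ↔ basis x, so (Aᵀz)_{2} = Σᵢ (x)·zᵢ = (-3)·(-2) + (2)·(-5) + (3)·(-2) + (4)·(-3) + (5)·(-4) + (6)·(-7) + (8)·(-9) = -156.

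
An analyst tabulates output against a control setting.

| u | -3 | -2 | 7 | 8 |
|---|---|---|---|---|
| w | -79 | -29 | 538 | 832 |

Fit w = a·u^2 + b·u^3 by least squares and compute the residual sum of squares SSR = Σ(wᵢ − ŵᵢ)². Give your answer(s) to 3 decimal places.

SSR = 4.463

Entries of MᵀM: Σu^2·u^2 = 6594, Σu^2·u^3 = 49300, Σu^3·u^3 = 380586.
For Mᵀw: Σu^2·w = 78783, Σu^3·w = 612883.
Δ = 6594·380586 − 49300² = 79094084.
a = (78783·380586 − 49300·612883)/79094084 = -115712531/39547042; b = (6594·612883 − 49300·78783)/79094084 = 78674301/39547042.
Residuals: 20701294/19773521, -27309843/19773521, -19531314/19773521, 13749408/19773521; SSR = 88243745/19773521.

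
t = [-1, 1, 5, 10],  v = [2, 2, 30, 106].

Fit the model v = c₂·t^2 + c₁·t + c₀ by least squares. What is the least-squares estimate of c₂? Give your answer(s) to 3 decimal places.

c₂ = 0.972

With design matrix X, XᵀX = [[10627, 1125, 127]; [1125, 127, 15]; [127, 15, 4]] and Xᵀv = [11354, 1210, 140]ᵀ.
Solving the 3×3 system (Gaussian elimination) gives c₂ = 7403/7617, c₁ = 1955/2539, c₀ = 9556/7617.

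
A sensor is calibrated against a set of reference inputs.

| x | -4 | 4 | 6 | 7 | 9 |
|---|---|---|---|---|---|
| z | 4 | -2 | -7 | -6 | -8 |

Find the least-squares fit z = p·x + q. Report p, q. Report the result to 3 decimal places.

Forming AᵀA = [[198, 22]; [22, 5]] and Aᵀz = [-180, -19]ᵀ gives AᵀA·[p, q]ᵀ = Aᵀz.
Eliminating q: 5·(row 1) − 22·(row 2) gives 506·p = 5·(-180) − 22·(-19) = -482, so p = -241/253.
Then q = ((-19) − 22·(-241/253))/5 = 9/23.

p = -0.953, q = 0.391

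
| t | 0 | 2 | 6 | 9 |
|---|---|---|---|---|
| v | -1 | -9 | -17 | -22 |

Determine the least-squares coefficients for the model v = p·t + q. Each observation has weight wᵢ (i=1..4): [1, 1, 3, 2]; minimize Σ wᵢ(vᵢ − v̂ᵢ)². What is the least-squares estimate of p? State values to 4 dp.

The normal equations are: 274·p + 38·q = -720;  38·p + 7·q = -105.
(Σwᵢ·t·t = 274, Σwᵢ·t = 38, Σwᵢ·1 = 7, Σwᵢ·t·v = -720, Σwᵢ·v = -105.)
Δ = 274·7 − 38² = 474.
p = ((-720)·7 − 38·(-105))/474 = -175/79; q = (274·(-105) − 38·(-720))/474 = -235/79.

p = -2.2152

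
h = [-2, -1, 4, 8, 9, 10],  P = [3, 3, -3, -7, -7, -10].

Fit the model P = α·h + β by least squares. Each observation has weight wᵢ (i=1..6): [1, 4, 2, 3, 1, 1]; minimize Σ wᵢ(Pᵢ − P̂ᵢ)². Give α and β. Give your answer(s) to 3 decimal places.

Setting ∂/∂α … = 0 gives: 413·α + 45·β = -373;  45·α + 12·β = -29.
(Σwᵢ·h·h = 413, Σwᵢ·h = 45, Σwᵢ·1 = 12, Σwᵢ·h·P = -373, Σwᵢ·P = -29.)
Eliminating β: 12·(row 1) − 45·(row 2) gives 2931·α = 12·(-373) − 45·(-29) = -3171, so α = -1057/977.
Then β = ((-29) − 45·(-1057/977))/12 = 4808/2931.

α = -1.082, β = 1.640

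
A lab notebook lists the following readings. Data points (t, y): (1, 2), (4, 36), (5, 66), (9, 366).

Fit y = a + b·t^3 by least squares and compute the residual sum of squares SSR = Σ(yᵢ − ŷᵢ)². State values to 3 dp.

SSR = 4.043

Entries of XᵀX: Σ1 = 4, Σt^3 = 919, Σt^3·t^3 = 551163.
For Xᵀy: Σy = 470, Σt^3·y = 277370.
So XᵀX·[a, b]ᵀ = Xᵀy: [[4, 919]; [919, 551163]]·[a, b]ᵀ = [470, 277370]ᵀ.
Eliminating b: 551163·(row 1) − 919·(row 2) gives 1360091·a = 551163·470 − 919·277370 = 4143580, so a = 4143580/1360091.
Then b = (277370 − 919·(4143580/1360091))/551163 = 677550/1360091.
Residuals: -2100948/1360091, 1456496/1360091, 928676/1360091, -284224/1360091; SSR = 5498592/1360091.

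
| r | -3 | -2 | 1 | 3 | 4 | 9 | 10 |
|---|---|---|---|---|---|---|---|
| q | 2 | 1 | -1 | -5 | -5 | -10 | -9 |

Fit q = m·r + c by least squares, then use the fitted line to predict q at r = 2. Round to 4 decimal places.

q̂ = -2.8030

With design matrix X, XᵀX = [[220, 22]; [22, 7]] and Xᵀq = [-224, -27]ᵀ.
Eliminating c: 7·(row 1) − 22·(row 2) gives 1056·m = 7·(-224) − 22·(-27) = -974, so m = -487/528.
Then c = ((-27) − 22·(-487/528))/7 = -23/24.
At r = 2: q̂ = (-487/528)·(2) + (-23/24)·(1) = -185/66.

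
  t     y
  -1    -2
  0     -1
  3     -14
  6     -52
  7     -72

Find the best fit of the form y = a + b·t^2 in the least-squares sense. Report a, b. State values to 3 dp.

Setting ∂/∂a … = 0 gives: 5·a + 95·b = -141;  95·a + 3779·b = -5528.
Eliminating b: 3779·(row 1) − 95·(row 2) gives 9870·a = 3779·(-141) − 95·(-5528) = -7679, so a = -1097/1410.
Then b = ((-5528) − 95·(-1097/1410))/3779 = -407/282.

a = -0.778, b = -1.443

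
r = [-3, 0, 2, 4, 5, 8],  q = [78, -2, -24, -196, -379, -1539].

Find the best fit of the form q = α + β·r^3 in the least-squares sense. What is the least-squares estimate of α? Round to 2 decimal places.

α = -2.45

From the data, Σ1 = 6, Σr^3 = 682, Σr^3·r^3 = 282658.
For Xᵀq: Σq = -2062, Σr^3·q = -850185.
Normal equations: [[6, 682]; [682, 282658]]·[α, β]ᵀ = [-2062, -850185]ᵀ.
det = 6·282658 − 682² = 1230824.
α = ((-2062)·282658 − 682·(-850185))/1230824 = -48623/19852; β = (6·(-850185) − 682·(-2062))/1230824 = -1847413/615412.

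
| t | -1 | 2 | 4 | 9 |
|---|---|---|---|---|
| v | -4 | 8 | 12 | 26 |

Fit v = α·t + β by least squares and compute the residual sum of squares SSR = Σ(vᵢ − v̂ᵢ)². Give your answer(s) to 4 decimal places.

Entries of AᵀA: Σt·t = 102, Σt = 14, Σ1 = 4.
And Σt·v = 302, Σv = 42.
AᵀA·[α, β]ᵀ = Aᵀv becomes [[102, 14]; [14, 4]]·[α, β]ᵀ = [302, 42]ᵀ.
det = 102·4 − 14² = 212.
α = (302·4 − 14·42)/212 = 155/53; β = (102·42 − 14·302)/212 = 14/53.
Residuals: -71/53, 100/53, 2/53, -31/53; SSR = 302/53.

SSR = 5.6981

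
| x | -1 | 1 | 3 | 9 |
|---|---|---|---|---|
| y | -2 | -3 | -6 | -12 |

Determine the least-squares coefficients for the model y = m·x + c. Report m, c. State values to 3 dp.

Entries of MᵀM: Σx·x = 92, Σx = 12, Σ1 = 4.
Moment sums: Σx·y = -127, Σy = -23.
Normal equations: [[92, 12]; [12, 4]]·[m, c]ᵀ = [-127, -23]ᵀ.
Eliminating c: 4·(row 1) − 12·(row 2) gives 224·m = 4·(-127) − 12·(-23) = -232, so m = -29/28.
Then c = ((-23) − 12·(-29/28))/4 = -37/14.

m = -1.036, c = -2.643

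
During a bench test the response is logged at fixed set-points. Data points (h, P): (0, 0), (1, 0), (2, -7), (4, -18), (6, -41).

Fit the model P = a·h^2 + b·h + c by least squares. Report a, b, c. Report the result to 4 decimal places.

Sums needed: Σh^2·h^2 = 1569, Σh^2·h = 289, Σh^2 = 57, Σh·h = 57, Σh = 13, Σ1 = 5.
For XᵀP: Σh^2·P = -1792, Σh·P = -332, ΣP = -66.
So XᵀX·[a, b, c]ᵀ = XᵀP: [[1569, 289, 57]; [289, 57, 13]; [57, 13, 5]]·[a, b, c]ᵀ = [-1792, -332, -66]ᵀ.
Inverting the 3×3 Gram matrix, [a, b, c]ᵀ = [-137/134, -95/134, 20/67]ᵀ.

a = -1.0224, b = -0.7090, c = 0.2985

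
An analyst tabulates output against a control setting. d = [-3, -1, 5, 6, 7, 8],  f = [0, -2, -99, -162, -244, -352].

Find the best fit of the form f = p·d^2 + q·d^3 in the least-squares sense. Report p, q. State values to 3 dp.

p = -1.470, q = -0.503

The normal system MᵀM·[p, q]ᵀ = Mᵀf is [[8500, 60232]; [60232, 442804]]·[p, q]ᵀ = [-42793, -311281]ᵀ.
Δ = 8500·442804 − 60232² = 135940176.
p = ((-42793)·442804 − 60232·(-311281))/135940176 = -5550955/3776116; q = (8500·(-311281) − 60232·(-42793))/135940176 = -1899459/3776116.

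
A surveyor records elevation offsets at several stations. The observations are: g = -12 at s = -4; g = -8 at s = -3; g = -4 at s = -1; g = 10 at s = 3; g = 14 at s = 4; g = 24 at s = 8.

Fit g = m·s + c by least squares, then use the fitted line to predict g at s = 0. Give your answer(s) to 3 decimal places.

ĝ = 0.440

Entries of XᵀX: Σs·s = 115, Σs = 7, Σ1 = 6.
Moment sums: Σs·g = 354, Σg = 24.
det = 115·6 − 7² = 641.
m = (354·6 − 7·24)/641 = 1956/641; c = (115·24 − 7·354)/641 = 282/641.
At s = 0: ĝ = (1956/641)·(0) + (282/641)·(1) = 282/641.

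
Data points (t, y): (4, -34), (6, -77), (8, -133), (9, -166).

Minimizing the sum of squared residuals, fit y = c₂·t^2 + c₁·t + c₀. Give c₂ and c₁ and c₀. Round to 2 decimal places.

c₂ = -1.64, c₁ = -5.11, c₀ = 12.64

XᵀX·[c₂, c₁, c₀]ᵀ = Xᵀy reads: 12209·c₂ + 1521·c₁ + 197·c₀ = -25274;  1521·c₂ + 197·c₁ + 27·c₀ = -3156;  197·c₂ + 27·c₁ + 4·c₀ = -410.
(Σt^2·t^2 = 12209, Σt^2·t = 1521, Σt^2 = 197, Σt·t = 197, Σt = 27, Σ1 = 4, Σt^2·y = -25274, Σt·y = -3156, Σy = -410.)
Row-reducing yields c₂ = -1303/796, c₁ = -4071/796, c₀ = 5031/398.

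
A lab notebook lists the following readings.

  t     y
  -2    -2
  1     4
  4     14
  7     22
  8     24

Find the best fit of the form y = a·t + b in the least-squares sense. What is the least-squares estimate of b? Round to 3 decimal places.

From the data, Σt·t = 134, Σt = 18, Σ1 = 5.
For Xᵀy: Σt·y = 410, Σy = 62.
Normal equations: [[134, 18]; [18, 5]]·[a, b]ᵀ = [410, 62]ᵀ.
Eliminating b: 5·(row 1) − 18·(row 2) gives 346·a = 5·410 − 18·62 = 934, so a = 467/173.
Then b = (62 − 18·(467/173))/5 = 464/173.

b = 2.682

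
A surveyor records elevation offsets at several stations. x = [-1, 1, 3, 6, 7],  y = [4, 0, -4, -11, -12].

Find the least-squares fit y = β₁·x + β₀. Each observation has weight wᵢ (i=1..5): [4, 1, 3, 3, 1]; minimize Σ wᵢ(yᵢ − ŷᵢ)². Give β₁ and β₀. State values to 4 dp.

β₁ = -2.0941, β₀ = 1.9931

Compute the Gram sums: Σwᵢ·x·x = 189, Σwᵢ·x = 31, Σwᵢ·1 = 12.
And Σwᵢ·x·y = -334, Σwᵢ·y = -41.
Normal equations: [[189, 31]; [31, 12]]·[β₁, β₀]ᵀ = [-334, -41]ᵀ.
Eliminating β₀: 12·(row 1) − 31·(row 2) gives 1307·β₁ = 12·(-334) − 31·(-41) = -2737, so β₁ = -2737/1307.
Then β₀ = ((-41) − 31·(-2737/1307))/12 = 2605/1307.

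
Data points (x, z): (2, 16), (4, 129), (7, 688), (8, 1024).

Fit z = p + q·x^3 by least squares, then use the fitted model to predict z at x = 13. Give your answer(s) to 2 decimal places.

ẑ = 4395.39

The normal equations are: 4·p + 927·q = 1857;  927·p + 383953·q = 768656.
(Σ1 = 4, Σx^3 = 927, Σx^3·x^3 = 383953, Σz = 1857, Σx^3·z = 768656.)
Δ = 4·383953 − 927² = 676483.
p = (1857·383953 − 927·768656)/676483 = 456609/676483; q = (4·768656 − 927·1857)/676483 = 1353185/676483.
At x = 13: ẑ = (456609/676483)·(1) + (1353185/676483)·(2197) = 2973404054/676483.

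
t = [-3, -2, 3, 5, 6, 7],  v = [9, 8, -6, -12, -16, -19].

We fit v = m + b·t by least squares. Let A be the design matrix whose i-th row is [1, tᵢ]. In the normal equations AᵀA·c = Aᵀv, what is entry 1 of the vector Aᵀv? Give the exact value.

-36

Entry 1 ↔ basis 1, so (Aᵀv)_{1} = Σᵢ vᵢ = (1)·(9) + (1)·(8) + (1)·(-6) + (1)·(-12) + (1)·(-16) + (1)·(-19) = -36.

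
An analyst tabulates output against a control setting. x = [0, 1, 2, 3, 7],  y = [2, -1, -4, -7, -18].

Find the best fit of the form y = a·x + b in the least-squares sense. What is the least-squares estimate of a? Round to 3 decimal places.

MᵀM·[a, b]ᵀ = Mᵀy reads: 63·a + 13·b = -156;  13·a + 5·b = -28.
Eliminating b: 5·(row 1) − 13·(row 2) gives 146·a = 5·(-156) − 13·(-28) = -416, so a = -208/73.
Then b = ((-28) − 13·(-208/73))/5 = 132/73.

a = -2.849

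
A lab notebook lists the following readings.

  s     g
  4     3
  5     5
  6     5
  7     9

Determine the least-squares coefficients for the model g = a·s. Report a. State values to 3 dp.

a = 1.032

Entries of XᵀX: Σs·s = 126.
Moment sums: Σs·g = 130.
Hence a = 130 / 126 ≈ 1.03175.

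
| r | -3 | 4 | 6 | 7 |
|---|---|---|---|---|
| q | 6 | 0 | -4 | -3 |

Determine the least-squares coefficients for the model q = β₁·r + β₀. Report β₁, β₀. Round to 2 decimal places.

β₁ = -0.98, β₀ = 3.16

Sums needed: Σr·r = 110, Σr = 14, Σ1 = 4.
Moment sums: Σr·q = -63, Σq = -1.
So AᵀA·[β₁, β₀]ᵀ = Aᵀq: [[110, 14]; [14, 4]]·[β₁, β₀]ᵀ = [-63, -1]ᵀ.
Eliminating β₀: 4·(row 1) − 14·(row 2) gives 244·β₁ = 4·(-63) − 14·(-1) = -238, so β₁ = -119/122.
Then β₀ = ((-1) − 14·(-119/122))/4 = 193/61.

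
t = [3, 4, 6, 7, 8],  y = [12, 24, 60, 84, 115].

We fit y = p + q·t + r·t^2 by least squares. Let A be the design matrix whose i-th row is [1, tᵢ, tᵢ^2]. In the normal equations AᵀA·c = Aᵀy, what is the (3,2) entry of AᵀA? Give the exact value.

Row 3 ↔ basis t^2, column 2 ↔ basis t, so (AᵀA)_{3,2} = Σᵢ (t^2)·(t) = (9)·(3) + (16)·(4) + (36)·(6) + (49)·(7) + (64)·(8) = 1162.

1162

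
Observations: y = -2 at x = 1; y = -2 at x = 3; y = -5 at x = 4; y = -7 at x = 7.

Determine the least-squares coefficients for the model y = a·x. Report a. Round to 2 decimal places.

a = -1.03

Forming AᵀA = [[75]] and Aᵀy = [-77]ᵀ gives AᵀA·[a]ᵀ = Aᵀy.
a = (-77)/75 = -1.02667.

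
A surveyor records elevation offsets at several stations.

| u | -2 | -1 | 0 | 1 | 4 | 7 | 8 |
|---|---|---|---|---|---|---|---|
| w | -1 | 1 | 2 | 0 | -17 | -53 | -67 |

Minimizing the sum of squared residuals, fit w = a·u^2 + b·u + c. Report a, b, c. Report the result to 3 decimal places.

Entries of XᵀX: Σu^2·u^2 = 6771, Σu^2·u = 911, Σu^2 = 135, Σu·u = 135, Σu = 17, Σ1 = 7.
Right-hand side: Σu^2·w = -7160, Σu·w = -974, Σw = -135.
Solving the 3×3 system (Gaussian elimination) gives a = -175731/176722, b = -9613/13594, c = 142192/88361.

a = -0.994, b = -0.707, c = 1.609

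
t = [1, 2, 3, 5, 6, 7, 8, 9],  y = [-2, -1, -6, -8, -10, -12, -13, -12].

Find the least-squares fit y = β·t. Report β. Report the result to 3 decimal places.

β = -1.554

The normal system XᵀX·[β]ᵀ = Xᵀy is [[269]]·[β]ᵀ = [-418]ᵀ.
Hence β = -418 / 269 ≈ -1.5539.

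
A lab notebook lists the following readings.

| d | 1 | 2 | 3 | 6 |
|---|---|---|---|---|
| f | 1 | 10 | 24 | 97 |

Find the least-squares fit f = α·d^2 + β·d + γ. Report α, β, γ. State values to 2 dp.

The normal system MᵀM·[α, β, γ]ᵀ = Mᵀf is [[1394, 252, 50]; [252, 50, 12]; [50, 12, 4]]·[α, β, γ]ᵀ = [3749, 675, 132]ᵀ.
Row-reducing yields α = 464/181, β = 453/362, γ = -1013/362.

α = 2.56, β = 1.25, γ = -2.80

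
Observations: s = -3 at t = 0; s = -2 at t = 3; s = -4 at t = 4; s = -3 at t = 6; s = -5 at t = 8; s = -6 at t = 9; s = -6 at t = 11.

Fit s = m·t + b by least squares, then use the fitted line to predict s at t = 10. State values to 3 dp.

ŝ = -5.581

Forming AᵀA = [[327, 41]; [41, 7]] and Aᵀs = [-200, -29]ᵀ gives AᵀA·[m, b]ᵀ = Aᵀs.
Determinant 327·7 − 41² = 608.
m = ((-200)·7 − 41·(-29))/608 = -211/608; b = (327·(-29) − 41·(-200))/608 = -1283/608.
At t = 10: ŝ = (-211/608)·(10) + (-1283/608)·(1) = -3393/608.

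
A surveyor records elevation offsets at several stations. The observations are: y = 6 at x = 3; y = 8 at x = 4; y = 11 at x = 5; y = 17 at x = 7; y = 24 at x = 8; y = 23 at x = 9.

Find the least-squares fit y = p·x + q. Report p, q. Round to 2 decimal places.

p = 3.18, q = -4.24

From the data, Σx·x = 244, Σx = 36, Σ1 = 6.
Right-hand side: Σx·y = 623, Σy = 89.
det = 244·6 − 36² = 168.
p = (623·6 − 36·89)/168 = 89/28; q = (244·89 − 36·623)/168 = -89/21.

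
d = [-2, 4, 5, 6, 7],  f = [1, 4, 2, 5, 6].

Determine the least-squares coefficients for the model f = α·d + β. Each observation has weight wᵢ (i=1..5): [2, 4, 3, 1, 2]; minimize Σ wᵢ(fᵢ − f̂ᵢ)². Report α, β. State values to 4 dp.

The normal equations are: 281·α + 47·β = 204;  47·α + 12·β = 41.
det = 281·12 − 47² = 1163.
α = (204·12 − 47·41)/1163 = 521/1163; β = (281·41 − 47·204)/1163 = 1933/1163.

α = 0.4480, β = 1.6621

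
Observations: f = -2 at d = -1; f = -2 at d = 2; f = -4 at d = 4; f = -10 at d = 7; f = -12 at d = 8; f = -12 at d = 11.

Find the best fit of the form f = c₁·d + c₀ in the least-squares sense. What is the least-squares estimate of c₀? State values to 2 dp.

c₀ = -1.61

Forming AᵀA = [[255, 31]; [31, 6]] and Aᵀf = [-316, -42]ᵀ gives AᵀA·[c₁, c₀]ᵀ = Aᵀf.
det = 255·6 − 31² = 569.
c₁ = ((-316)·6 − 31·(-42))/569 = -594/569; c₀ = (255·(-42) − 31·(-316))/569 = -914/569.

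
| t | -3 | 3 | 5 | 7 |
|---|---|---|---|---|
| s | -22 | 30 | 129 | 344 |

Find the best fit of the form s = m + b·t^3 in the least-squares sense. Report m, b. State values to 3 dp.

The normal system MᵀM·[m, b]ᵀ = Mᵀs is [[4, 468]; [468, 134732]]·[m, b]ᵀ = [481, 135521]ᵀ.
Eliminating b: 134732·(row 1) − 468·(row 2) gives 319904·m = 134732·481 − 468·135521 = 1382264, so m = 13291/3076.
Then b = (135521 − 468·(13291/3076))/134732 = 19811/19994.

m = 4.321, b = 0.991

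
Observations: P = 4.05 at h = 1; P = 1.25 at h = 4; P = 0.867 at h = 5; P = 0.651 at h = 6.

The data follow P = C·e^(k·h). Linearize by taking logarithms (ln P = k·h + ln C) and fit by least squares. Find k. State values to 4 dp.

Taking logs, ln P = k·h + ln C, so regress ln P on h.
Sums: Σh = 16.0000, Σ(h)² = 78.0000, Σln P = 1.0499, Σh·ln P = -0.9978.
Normal system: [[78.0000, 16.0000]; [16.0000, 4]]·[k, ln C]ᵀ = [-0.9978, 1.0499]ᵀ.
Solving (det = 56.0000): k = -0.37124, ln C = 1.74743.

k = -0.3712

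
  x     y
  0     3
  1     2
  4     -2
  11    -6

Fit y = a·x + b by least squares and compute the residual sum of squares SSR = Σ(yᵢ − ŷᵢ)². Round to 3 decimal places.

Compute the Gram sums: Σx·x = 138, Σx = 16, Σ1 = 4.
Moment sums: Σx·y = -72, Σy = -3.
det = 138·4 − 16² = 296.
a = ((-72)·4 − 16·(-3))/296 = -30/37; b = (138·(-3) − 16·(-72))/296 = 369/148.
Residuals: 75/148, 47/148, -5/4, 63/148; SSR = 311/148.

SSR = 2.101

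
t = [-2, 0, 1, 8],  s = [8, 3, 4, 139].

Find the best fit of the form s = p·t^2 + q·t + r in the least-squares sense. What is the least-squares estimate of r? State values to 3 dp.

Forming XᵀX = [[4113, 505, 69]; [505, 69, 7]; [69, 7, 4]] and Xᵀs = [8932, 1100, 154]ᵀ gives XᵀX·[p, q, r]ᵀ = Xᵀs.
Inverting the 3×3 Gram matrix, [p, q, r]ᵀ = [37015/18218, 15983/18218, 17457/9109]ᵀ.

r = 1.916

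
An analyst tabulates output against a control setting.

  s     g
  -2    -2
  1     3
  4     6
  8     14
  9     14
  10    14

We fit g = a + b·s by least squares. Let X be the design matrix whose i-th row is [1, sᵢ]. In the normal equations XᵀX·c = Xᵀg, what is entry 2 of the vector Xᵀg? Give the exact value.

Entry 2 ↔ basis s, so (Xᵀg)_{2} = Σᵢ (s)·gᵢ = (-2)·(-2) + (1)·(3) + (4)·(6) + (8)·(14) + (9)·(14) + (10)·(14) = 409.

409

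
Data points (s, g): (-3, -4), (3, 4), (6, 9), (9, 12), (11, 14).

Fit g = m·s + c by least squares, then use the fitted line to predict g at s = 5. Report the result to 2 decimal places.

ĝ = 6.74

Setting ∂/∂m … = 0 gives: 256·m + 26·c = 340;  26·m + 5·c = 35.
(Σs·s = 256, Σs = 26, Σ1 = 5, Σs·g = 340, Σg = 35.)
Determinant 256·5 − 26² = 604.
m = (340·5 − 26·35)/604 = 395/302; c = (256·35 − 26·340)/604 = 30/151.
At s = 5: ĝ = (395/302)·(5) + (30/151)·(1) = 2035/302.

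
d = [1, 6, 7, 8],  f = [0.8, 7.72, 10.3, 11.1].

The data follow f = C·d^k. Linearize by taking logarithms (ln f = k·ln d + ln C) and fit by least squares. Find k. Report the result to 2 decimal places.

Linearized form: ln f = k·ln d + ln C. From the 4 transformed points,
Σln d = 5.8171, Σ(ln d)² = 11.3210, Σln f = 6.5598, Σln d·ln f = 13.2053.
Equations: 11.3210·k + 5.8171·ln C = 13.2053;  5.8171·k + 4·ln C = 6.5598.
Δ = 11.3210·4 − (5.8171)² = 11.4454; k = (13.2053·4 − 5.8171·6.5598)/11.4454 = 1.28106, ln C = (11.3210·6.5598 − 5.8171·13.2053)/11.4454 = -0.22307.

k = 1.28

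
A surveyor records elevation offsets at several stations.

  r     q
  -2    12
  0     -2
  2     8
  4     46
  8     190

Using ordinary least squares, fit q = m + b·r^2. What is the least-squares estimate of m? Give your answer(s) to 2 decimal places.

Setting ∂/∂m … = 0 gives: 5·m + 88·b = 254;  88·m + 4384·b = 12976.
Determinant 5·4384 − 88² = 14176.
m = (254·4384 − 88·12976)/14176 = -2; b = (5·12976 − 88·254)/14176 = 3.

m = -2.00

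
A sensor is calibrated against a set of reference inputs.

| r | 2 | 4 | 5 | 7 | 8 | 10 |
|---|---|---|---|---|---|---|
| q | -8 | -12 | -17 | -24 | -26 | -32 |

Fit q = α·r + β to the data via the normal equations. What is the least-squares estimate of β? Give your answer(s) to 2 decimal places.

From the data, Σr·r = 258, Σr = 36, Σ1 = 6.
For Xᵀq: Σr·q = -845, Σq = -119.
XᵀX·[α, β]ᵀ = Xᵀq becomes [[258, 36]; [36, 6]]·[α, β]ᵀ = [-845, -119]ᵀ.
Eliminating β: 6·(row 1) − 36·(row 2) gives 252·α = 6·(-845) − 36·(-119) = -786, so α = -131/42.
Then β = ((-119) − 36·(-131/42))/6 = -47/42.

β = -1.12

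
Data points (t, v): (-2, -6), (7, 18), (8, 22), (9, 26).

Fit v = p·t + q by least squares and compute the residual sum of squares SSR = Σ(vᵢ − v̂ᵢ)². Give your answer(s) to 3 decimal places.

Sums needed: Σt·t = 198, Σt = 22, Σ1 = 4.
For Aᵀv: Σt·v = 548, Σv = 60.
Δ = 198·4 − 22² = 308.
p = (548·4 − 22·60)/308 = 218/77; q = (198·60 − 22·548)/308 = -4/7.
Residuals: 18/77, -96/77, -6/77, 12/11; SSR = 216/77.

SSR = 2.805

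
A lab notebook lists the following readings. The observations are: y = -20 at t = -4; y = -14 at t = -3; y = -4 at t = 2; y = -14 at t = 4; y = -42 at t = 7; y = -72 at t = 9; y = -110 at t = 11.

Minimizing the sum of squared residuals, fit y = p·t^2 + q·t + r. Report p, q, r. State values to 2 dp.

Compute the Gram sums: Σt^2·t^2 = 24212, Σt^2·t = 2384, Σt^2 = 296, Σt·t = 296, Σt = 26, Σ1 = 7.
For Xᵀy: Σt^2·y = -21886, Σt·y = -2094, Σy = -276.
So XᵀX·[p, q, r]ᵀ = Xᵀy: [[24212, 2384, 296]; [2384, 296, 26]; [296, 26, 7]]·[p, q, r]ᵀ = [-21886, -2094, -276]ᵀ.
Solving the 3×3 system (Gaussian elimination) gives p = -581147/596994, q = 543671/596994, r = -163959/99499.

p = -0.97, q = 0.91, r = -1.65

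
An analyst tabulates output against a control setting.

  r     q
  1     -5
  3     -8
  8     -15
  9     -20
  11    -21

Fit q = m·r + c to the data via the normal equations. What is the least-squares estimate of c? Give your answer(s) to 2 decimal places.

c = -3.16

Compute the Gram sums: Σr·r = 276, Σr = 32, Σ1 = 5.
Moment sums: Σr·q = -560, Σq = -69.
Normal equations: [[276, 32]; [32, 5]]·[m, c]ᵀ = [-560, -69]ᵀ.
Eliminating c: 5·(row 1) − 32·(row 2) gives 356·m = 5·(-560) − 32·(-69) = -592, so m = -148/89.
Then c = ((-69) − 32·(-148/89))/5 = -281/89.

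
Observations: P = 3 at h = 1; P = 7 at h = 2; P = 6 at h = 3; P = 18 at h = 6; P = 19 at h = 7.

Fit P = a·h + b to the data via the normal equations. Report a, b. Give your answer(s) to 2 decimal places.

From the data, Σh·h = 99, Σh = 19, Σ1 = 5.
Right-hand side: Σh·P = 276, ΣP = 53.
So XᵀX·[a, b]ᵀ = XᵀP: [[99, 19]; [19, 5]]·[a, b]ᵀ = [276, 53]ᵀ.
det = 99·5 − 19² = 134.
a = (276·5 − 19·53)/134 = 373/134; b = (99·53 − 19·276)/134 = 3/134.

a = 2.78, b = 0.02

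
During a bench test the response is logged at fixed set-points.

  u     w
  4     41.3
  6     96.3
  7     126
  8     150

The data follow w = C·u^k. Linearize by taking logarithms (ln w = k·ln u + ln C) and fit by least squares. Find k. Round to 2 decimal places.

Let Y = ln w. Fitting Y = k·ln u + ln C by least squares:
Σln u = 7.2034, Σ(ln u)² = 13.2429, Σln w = 18.1352, Σln u·ln w = 33.1723.
Equations: 13.2429·k + 7.2034·ln C = 33.1723;  7.2034·k + 4·ln C = 18.1352.
Solving (det = 1.0824): k = 1.89738, ln C = 1.11691.

k = 1.90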